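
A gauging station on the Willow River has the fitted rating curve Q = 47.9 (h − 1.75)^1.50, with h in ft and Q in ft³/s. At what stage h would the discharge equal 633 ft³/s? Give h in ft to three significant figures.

h − h₀ = (Q/C)^(1/b) = (633/47.9)^(1/1.50) = 5.590 ft
h = 1.75 + 5.590 = 7.340 ft

7.34 ft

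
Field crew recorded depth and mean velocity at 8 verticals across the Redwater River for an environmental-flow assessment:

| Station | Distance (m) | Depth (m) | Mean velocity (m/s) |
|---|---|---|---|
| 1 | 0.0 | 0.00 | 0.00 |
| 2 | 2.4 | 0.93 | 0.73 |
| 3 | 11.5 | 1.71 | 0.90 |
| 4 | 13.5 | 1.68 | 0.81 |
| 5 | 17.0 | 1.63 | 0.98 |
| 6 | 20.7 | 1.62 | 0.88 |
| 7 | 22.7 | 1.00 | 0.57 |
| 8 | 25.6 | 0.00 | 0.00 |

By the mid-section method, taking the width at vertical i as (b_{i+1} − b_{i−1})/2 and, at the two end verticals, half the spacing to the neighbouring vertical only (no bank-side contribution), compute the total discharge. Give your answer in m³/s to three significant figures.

27.4 m³/s

w_2 = (11.5 − 0.0)/2 = 5.75 m; q_2 = 0.73 × 0.93 × 5.75 = 3.904 m³/s
w_3 = (13.5 − 2.4)/2 = 5.55 m; q_3 = 0.90 × 1.71 × 5.55 = 8.541 m³/s
w_4 = (17.0 − 11.5)/2 = 2.75 m; q_4 = 0.81 × 1.68 × 2.75 = 3.742 m³/s
w_5 = (20.7 − 13.5)/2 = 3.6 m; q_5 = 0.98 × 1.63 × 3.6 = 5.751 m³/s
w_6 = (22.7 − 17.0)/2 = 2.85 m; q_6 = 0.88 × 1.62 × 2.85 = 4.063 m³/s
w_7 = (25.6 − 20.7)/2 = 2.45 m; q_7 = 0.57 × 1.00 × 2.45 = 1.397 m³/s
Stations 1, 8 contribute zero (depth or velocity is 0).
Q = Σ qᵢ = 27.40 m³/s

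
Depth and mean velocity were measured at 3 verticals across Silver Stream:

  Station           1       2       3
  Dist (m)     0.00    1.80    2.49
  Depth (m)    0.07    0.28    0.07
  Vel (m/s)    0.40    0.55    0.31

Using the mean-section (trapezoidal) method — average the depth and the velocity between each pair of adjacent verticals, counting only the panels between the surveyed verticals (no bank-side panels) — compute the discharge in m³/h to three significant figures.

726 m³/h

Panel 1-2: Δb = 1.8 m, d̄ = (0.07+0.28)/2 = 0.175, v̄ = (0.40+0.55)/2 = 0.475 → q = 1.8×0.175×0.475 = 0.1496 m³/s
Panel 2-3: Δb = 0.69 m, d̄ = (0.28+0.07)/2 = 0.175, v̄ = (0.55+0.31)/2 = 0.43 → q = 0.69×0.175×0.43 = 0.05192 m³/s
Q = Σ q = 0.2015 m³/s
= 0.2015 × 3600 = 725.6 m³/h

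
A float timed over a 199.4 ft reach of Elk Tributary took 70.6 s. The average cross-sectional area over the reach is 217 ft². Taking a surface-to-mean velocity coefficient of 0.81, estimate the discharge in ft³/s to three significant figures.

496 ft³/s

v_surface = L / t̄ = 199.4 / 70.6 = 2.824 ft/s
v_mean = 0.81 × 2.824 = 2.288 ft/s
Q = A × v_mean = 217 × 2.288 = 496.4 ft³/s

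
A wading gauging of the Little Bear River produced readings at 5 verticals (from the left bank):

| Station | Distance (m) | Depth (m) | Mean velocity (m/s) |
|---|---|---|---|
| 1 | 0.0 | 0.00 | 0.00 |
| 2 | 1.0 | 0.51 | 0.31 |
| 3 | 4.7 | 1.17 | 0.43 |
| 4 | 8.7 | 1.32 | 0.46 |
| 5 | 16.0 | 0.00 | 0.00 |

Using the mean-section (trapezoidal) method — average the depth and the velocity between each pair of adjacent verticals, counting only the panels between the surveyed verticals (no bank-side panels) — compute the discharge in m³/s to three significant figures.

Panel 1-2: Δb = 1 m, d̄ = (0.00+0.51)/2 = 0.255, v̄ = (0.00+0.31)/2 = 0.155 → q = 1×0.255×0.155 = 0.03953 m³/s
Panel 2-3: Δb = 3.7 m, d̄ = (0.51+1.17)/2 = 0.84, v̄ = (0.31+0.43)/2 = 0.37 → q = 3.7×0.84×0.37 = 1.150 m³/s
Panel 3-4: Δb = 4 m, d̄ = (1.17+1.32)/2 = 1.245, v̄ = (0.43+0.46)/2 = 0.445 → q = 4×1.245×0.445 = 2.216 m³/s
Panel 4-5: Δb = 7.3 m, d̄ = (1.32+0.00)/2 = 0.66, v̄ = (0.46+0.00)/2 = 0.23 → q = 7.3×0.66×0.23 = 1.108 m³/s
Q = Σ q = 4.514 m³/s

4.51 m³/s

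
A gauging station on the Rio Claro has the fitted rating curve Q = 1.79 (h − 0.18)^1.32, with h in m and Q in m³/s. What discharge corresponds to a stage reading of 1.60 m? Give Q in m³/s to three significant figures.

Q = 1.79 × (1.60 − 0.18)^1.32 = 1.79 × 1.42^1.32 = 2.844 m³/s

2.84 m³/s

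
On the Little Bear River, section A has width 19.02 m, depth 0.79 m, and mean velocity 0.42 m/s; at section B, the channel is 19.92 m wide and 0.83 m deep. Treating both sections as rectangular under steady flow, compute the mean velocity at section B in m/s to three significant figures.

Q = A₁V₁ = (19.02×0.79) × 0.42 = 6.311 m³/s
A₂ = 19.92 × 0.83 = 16.53 m²
V₂ = Q/A₂ = 6.311/16.53 = 0.3817 m/s

0.382 m/s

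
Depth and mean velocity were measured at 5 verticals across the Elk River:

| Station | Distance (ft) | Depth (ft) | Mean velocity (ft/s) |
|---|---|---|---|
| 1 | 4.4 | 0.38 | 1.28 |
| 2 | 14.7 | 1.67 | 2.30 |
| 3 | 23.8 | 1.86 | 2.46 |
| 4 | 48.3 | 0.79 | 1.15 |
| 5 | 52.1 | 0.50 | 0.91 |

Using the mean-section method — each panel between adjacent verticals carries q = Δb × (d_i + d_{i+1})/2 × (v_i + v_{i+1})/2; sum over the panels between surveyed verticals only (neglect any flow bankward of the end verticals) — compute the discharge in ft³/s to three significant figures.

Panel 1-2: Δb = 10.3 ft, d̄ = (0.38+1.67)/2 = 1.025, v̄ = (1.28+2.30)/2 = 1.79 → q = 10.3×1.025×1.79 = 18.90 ft³/s
Panel 2-3: Δb = 9.1 ft, d̄ = (1.67+1.86)/2 = 1.765, v̄ = (2.30+2.46)/2 = 2.38 → q = 9.1×1.765×2.38 = 38.23 ft³/s
Panel 3-4: Δb = 24.5 ft, d̄ = (1.86+0.79)/2 = 1.325, v̄ = (2.46+1.15)/2 = 1.805 → q = 24.5×1.325×1.805 = 58.59 ft³/s
Panel 4-5: Δb = 3.8 ft, d̄ = (0.79+0.50)/2 = 0.645, v̄ = (1.15+0.91)/2 = 1.03 → q = 3.8×0.645×1.03 = 2.525 ft³/s
Q = Σ q = 118.2 ft³/s

118 ft³/s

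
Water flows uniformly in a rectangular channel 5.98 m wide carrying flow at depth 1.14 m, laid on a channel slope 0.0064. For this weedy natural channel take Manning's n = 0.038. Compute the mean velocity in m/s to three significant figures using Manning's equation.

1.85 m/s

A = b·y = 5.98 × 1.14 = 6.817 m²
P = b + 2y = 5.98 + 2×1.14 = 8.260 m
R = A/P = 6.817/8.260 = 0.8253 m
Q = (1/n)·A·R^(2/3)·S^(1/2) = (1/0.038) × 6.817 × 0.8253^(2/3) × 0.0064^(1/2) = 12.63 m³/s
V = Q/A = 12.63/6.817 = 1.852 m/s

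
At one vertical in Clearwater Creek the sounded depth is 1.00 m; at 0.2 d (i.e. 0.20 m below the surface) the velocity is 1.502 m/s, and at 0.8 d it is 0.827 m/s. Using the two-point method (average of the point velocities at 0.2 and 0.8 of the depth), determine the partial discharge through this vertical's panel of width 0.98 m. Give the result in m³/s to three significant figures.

1.14 m³/s

v̄ = (1.502 + 0.827) / 2 = 1.165 m/s
q = v̄ × d × w = 1.165 × 1.00 × 0.98 = 1.141 m³/s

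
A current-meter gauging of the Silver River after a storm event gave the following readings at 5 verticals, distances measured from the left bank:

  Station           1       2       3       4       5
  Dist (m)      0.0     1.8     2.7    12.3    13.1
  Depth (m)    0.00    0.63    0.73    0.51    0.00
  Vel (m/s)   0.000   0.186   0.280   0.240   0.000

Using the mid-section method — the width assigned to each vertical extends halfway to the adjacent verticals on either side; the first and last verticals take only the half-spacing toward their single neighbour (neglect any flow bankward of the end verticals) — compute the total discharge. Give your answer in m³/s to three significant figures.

1.87 m³/s

w_2 = (2.7 − 0.0)/2 = 1.35 m; q_2 = 0.186 × 0.63 × 1.35 = 0.1582 m³/s
w_3 = (12.3 − 1.8)/2 = 5.25 m; q_3 = 0.280 × 0.73 × 5.25 = 1.073 m³/s
w_4 = (13.1 − 2.7)/2 = 5.2 m; q_4 = 0.240 × 0.51 × 5.2 = 0.6365 m³/s
Stations 1, 5 contribute zero (depth or velocity is 0).
Q = Σ qᵢ = 1.868 m³/s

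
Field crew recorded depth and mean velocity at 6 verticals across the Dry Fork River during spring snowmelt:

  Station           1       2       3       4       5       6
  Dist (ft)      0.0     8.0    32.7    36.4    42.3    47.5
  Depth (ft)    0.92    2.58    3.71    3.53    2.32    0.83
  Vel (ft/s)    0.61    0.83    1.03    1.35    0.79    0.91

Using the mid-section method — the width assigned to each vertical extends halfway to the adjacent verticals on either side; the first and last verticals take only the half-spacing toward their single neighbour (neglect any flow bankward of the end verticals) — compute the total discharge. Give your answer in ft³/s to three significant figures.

w_1 = (8.0 − 0.0)/2 = 4 ft; q_1 = 0.61 × 0.92 × 4 = 2.245 ft³/s
w_2 = (32.7 − 0.0)/2 = 16.35 ft; q_2 = 0.83 × 2.58 × 16.35 = 35.01 ft³/s
w_3 = (36.4 − 8.0)/2 = 14.2 ft; q_3 = 1.03 × 3.71 × 14.2 = 54.26 ft³/s
w_4 = (42.3 − 32.7)/2 = 4.8 ft; q_4 = 1.35 × 3.53 × 4.8 = 22.87 ft³/s
w_5 = (47.5 − 36.4)/2 = 5.55 ft; q_5 = 0.79 × 2.32 × 5.55 = 10.17 ft³/s
w_6 = (47.5 − 42.3)/2 = 2.6 ft; q_6 = 0.91 × 0.83 × 2.6 = 1.964 ft³/s
Q = Σ qᵢ = 126.5 ft³/s

127 ft³/s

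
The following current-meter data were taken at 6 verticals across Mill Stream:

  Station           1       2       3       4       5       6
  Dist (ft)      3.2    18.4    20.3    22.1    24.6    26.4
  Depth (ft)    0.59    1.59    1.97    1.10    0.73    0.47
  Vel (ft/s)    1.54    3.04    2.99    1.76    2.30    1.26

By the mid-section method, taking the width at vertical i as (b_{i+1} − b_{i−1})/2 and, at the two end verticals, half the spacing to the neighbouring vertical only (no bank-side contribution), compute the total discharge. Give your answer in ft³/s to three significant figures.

w_1 = (18.4 − 3.2)/2 = 7.6 ft; q_1 = 1.54 × 0.59 × 7.6 = 6.905 ft³/s
w_2 = (20.3 − 3.2)/2 = 8.55 ft; q_2 = 3.04 × 1.59 × 8.55 = 41.33 ft³/s
w_3 = (22.1 − 18.4)/2 = 1.85 ft; q_3 = 2.99 × 1.97 × 1.85 = 10.90 ft³/s
w_4 = (24.6 − 20.3)/2 = 2.15 ft; q_4 = 1.76 × 1.10 × 2.15 = 4.162 ft³/s
w_5 = (26.4 − 22.1)/2 = 2.15 ft; q_5 = 2.30 × 0.73 × 2.15 = 3.610 ft³/s
w_6 = (26.4 − 24.6)/2 = 0.9 ft; q_6 = 1.26 × 0.47 × 0.9 = 0.5330 ft³/s
Q = Σ qᵢ = 67.43 ft³/s

67.4 ft³/s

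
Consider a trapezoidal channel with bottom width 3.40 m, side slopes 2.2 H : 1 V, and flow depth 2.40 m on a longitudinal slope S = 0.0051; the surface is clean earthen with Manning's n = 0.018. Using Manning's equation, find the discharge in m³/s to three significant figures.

103 m³/s

A = (b + z·y)·y = (3.40 + 2.2×2.40)×2.40 = 20.83 m²
P = b + 2y√(1+z²) = 3.40 + 2×2.40×√(1+2.2²) = 15.00 m
R = A/P = 20.83/15.00 = 1.389 m
Q = (1/n)·A·R^(2/3)·S^(1/2) = (1/0.018) × 20.83 × 1.389^(2/3) × 0.0051^(1/2) = 102.9 m³/s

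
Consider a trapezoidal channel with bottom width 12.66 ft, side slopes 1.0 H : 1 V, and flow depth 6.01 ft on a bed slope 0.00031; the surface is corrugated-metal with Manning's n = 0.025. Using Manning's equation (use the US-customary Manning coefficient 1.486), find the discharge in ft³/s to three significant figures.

285 ft³/s

A = (b + z·y)·y = (12.66 + 1.0×6.01)×6.01 = 112.2 ft²
P = b + 2y√(1+z²) = 12.66 + 2×6.01×√(1+1.0²) = 29.66 ft
R = A/P = 112.2/29.66 = 3.783 ft
Q = (1.486/n)·A·R^(2/3)·S^(1/2) = (1.486/0.025) × 112.2 × 3.783^(2/3) × 0.00031^(1/2) = 285.1 ft³/s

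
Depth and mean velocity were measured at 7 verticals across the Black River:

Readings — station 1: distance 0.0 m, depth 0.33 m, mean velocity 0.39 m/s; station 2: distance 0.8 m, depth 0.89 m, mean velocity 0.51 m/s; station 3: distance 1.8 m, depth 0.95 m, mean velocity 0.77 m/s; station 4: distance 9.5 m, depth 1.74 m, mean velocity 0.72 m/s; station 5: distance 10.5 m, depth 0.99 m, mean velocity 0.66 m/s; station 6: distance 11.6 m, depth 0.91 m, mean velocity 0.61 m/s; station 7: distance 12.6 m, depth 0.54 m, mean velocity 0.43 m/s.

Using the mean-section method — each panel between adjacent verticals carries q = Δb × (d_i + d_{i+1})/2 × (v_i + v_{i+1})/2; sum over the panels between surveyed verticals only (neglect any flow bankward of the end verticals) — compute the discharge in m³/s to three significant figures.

Panel 1-2: Δb = 0.8 m, d̄ = (0.33+0.89)/2 = 0.61, v̄ = (0.39+0.51)/2 = 0.45 → q = 0.8×0.61×0.45 = 0.2196 m³/s
Panel 2-3: Δb = 1 m, d̄ = (0.89+0.95)/2 = 0.92, v̄ = (0.51+0.77)/2 = 0.64 → q = 1×0.92×0.64 = 0.5888 m³/s
Panel 3-4: Δb = 7.7 m, d̄ = (0.95+1.74)/2 = 1.345, v̄ = (0.77+0.72)/2 = 0.745 → q = 7.7×1.345×0.745 = 7.716 m³/s
Panel 4-5: Δb = 1 m, d̄ = (1.74+0.99)/2 = 1.365, v̄ = (0.72+0.66)/2 = 0.69 → q = 1×1.365×0.69 = 0.9419 m³/s
Panel 5-6: Δb = 1.1 m, d̄ = (0.99+0.91)/2 = 0.95, v̄ = (0.66+0.61)/2 = 0.635 → q = 1.1×0.95×0.635 = 0.6636 m³/s
Panel 6-7: Δb = 1 m, d̄ = (0.91+0.54)/2 = 0.725, v̄ = (0.61+0.43)/2 = 0.52 → q = 1×0.725×0.52 = 0.3770 m³/s
Q = Σ q = 10.51 m³/s

10.5 m³/s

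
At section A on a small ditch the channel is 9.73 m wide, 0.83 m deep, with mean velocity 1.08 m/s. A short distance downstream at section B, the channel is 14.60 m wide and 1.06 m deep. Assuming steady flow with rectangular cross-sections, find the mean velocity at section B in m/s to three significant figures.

0.564 m/s

Q = A₁V₁ = (9.73×0.83) × 1.08 = 8.722 m³/s
A₂ = 14.60 × 1.06 = 15.48 m²
V₂ = Q/A₂ = 8.722/15.48 = 0.5636 m/s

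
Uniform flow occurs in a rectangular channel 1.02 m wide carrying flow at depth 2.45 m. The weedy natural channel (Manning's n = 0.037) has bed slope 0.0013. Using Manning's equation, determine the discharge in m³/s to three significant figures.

1.37 m³/s

A = b·y = 1.02 × 2.45 = 2.499 m²
P = b + 2y = 1.02 + 2×2.45 = 5.920 m
R = A/P = 2.499/5.920 = 0.4221 m
Q = (1/n)·A·R^(2/3)·S^(1/2) = (1/0.037) × 2.499 × 0.4221^(2/3) × 0.0013^(1/2) = 1.370 m³/s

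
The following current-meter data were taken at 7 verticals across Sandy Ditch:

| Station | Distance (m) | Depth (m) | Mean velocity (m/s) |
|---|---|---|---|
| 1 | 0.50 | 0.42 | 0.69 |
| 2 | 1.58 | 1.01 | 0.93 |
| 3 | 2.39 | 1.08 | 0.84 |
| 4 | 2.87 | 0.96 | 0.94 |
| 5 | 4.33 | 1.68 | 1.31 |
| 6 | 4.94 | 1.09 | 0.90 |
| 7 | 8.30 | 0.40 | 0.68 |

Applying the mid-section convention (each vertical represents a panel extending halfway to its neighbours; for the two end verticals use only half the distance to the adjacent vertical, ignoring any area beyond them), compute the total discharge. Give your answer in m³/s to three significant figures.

w_1 = (1.58 − 0.50)/2 = 0.54 m; q_1 = 0.69 × 0.42 × 0.54 = 0.1565 m³/s
w_2 = (2.39 − 0.50)/2 = 0.945 m; q_2 = 0.93 × 1.01 × 0.945 = 0.8876 m³/s
w_3 = (2.87 − 1.58)/2 = 0.645 m; q_3 = 0.84 × 1.08 × 0.645 = 0.5851 m³/s
w_4 = (4.33 − 2.39)/2 = 0.97 m; q_4 = 0.94 × 0.96 × 0.97 = 0.8753 m³/s
w_5 = (4.94 − 2.87)/2 = 1.035 m; q_5 = 1.31 × 1.68 × 1.035 = 2.278 m³/s
w_6 = (8.30 − 4.33)/2 = 1.985 m; q_6 = 0.90 × 1.09 × 1.985 = 1.947 m³/s
w_7 = (8.30 − 4.94)/2 = 1.68 m; q_7 = 0.68 × 0.40 × 1.68 = 0.4570 m³/s
Q = Σ qᵢ = 7.187 m³/s

7.19 m³/s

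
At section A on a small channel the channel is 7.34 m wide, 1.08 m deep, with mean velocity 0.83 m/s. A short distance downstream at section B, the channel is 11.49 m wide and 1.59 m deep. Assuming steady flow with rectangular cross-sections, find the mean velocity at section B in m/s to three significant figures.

Q = A₁V₁ = (7.34×1.08) × 0.83 = 6.580 m³/s
A₂ = 11.49 × 1.59 = 18.27 m²
V₂ = Q/A₂ = 6.580/18.27 = 0.3601 m/s

0.360 m/s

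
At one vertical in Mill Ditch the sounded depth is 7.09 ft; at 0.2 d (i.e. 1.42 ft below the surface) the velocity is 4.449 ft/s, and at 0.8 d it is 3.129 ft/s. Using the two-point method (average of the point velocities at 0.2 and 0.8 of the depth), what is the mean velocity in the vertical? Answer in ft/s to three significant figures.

3.79 ft/s

v̄ = (4.449 + 3.129) / 2 = 3.789 ft/s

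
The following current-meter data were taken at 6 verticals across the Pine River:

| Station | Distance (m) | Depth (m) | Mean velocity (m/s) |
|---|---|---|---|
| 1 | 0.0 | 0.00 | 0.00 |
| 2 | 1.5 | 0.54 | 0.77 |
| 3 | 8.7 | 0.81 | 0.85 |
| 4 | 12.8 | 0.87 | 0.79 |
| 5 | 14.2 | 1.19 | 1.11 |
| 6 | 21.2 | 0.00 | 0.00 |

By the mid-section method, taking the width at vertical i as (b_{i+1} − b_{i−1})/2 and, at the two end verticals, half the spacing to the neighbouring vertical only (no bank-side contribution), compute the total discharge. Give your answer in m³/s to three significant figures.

13.1 m³/s

w_2 = (8.7 − 0.0)/2 = 4.35 m; q_2 = 0.77 × 0.54 × 4.35 = 1.809 m³/s
w_3 = (12.8 − 1.5)/2 = 5.65 m; q_3 = 0.85 × 0.81 × 5.65 = 3.890 m³/s
w_4 = (14.2 − 8.7)/2 = 2.75 m; q_4 = 0.79 × 0.87 × 2.75 = 1.890 m³/s
w_5 = (21.2 − 12.8)/2 = 4.2 m; q_5 = 1.11 × 1.19 × 4.2 = 5.548 m³/s
Stations 1, 6 contribute zero (depth or velocity is 0).
Q = Σ qᵢ = 13.14 m³/s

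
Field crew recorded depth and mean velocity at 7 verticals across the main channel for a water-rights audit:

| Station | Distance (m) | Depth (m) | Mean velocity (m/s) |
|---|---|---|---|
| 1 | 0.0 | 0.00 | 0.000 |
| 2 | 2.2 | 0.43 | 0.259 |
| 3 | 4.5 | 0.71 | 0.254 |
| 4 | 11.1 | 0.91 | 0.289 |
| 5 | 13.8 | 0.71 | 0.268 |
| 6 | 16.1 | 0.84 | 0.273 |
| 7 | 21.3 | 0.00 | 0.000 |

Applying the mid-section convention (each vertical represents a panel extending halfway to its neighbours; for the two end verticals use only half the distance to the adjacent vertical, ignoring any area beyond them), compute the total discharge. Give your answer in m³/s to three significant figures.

w_2 = (4.5 − 0.0)/2 = 2.25 m; q_2 = 0.259 × 0.43 × 2.25 = 0.2506 m³/s
w_3 = (11.1 − 2.2)/2 = 4.45 m; q_3 = 0.254 × 0.71 × 4.45 = 0.8025 m³/s
w_4 = (13.8 − 4.5)/2 = 4.65 m; q_4 = 0.289 × 0.91 × 4.65 = 1.223 m³/s
w_5 = (16.1 − 11.1)/2 = 2.5 m; q_5 = 0.268 × 0.71 × 2.5 = 0.4757 m³/s
w_6 = (21.3 − 13.8)/2 = 3.75 m; q_6 = 0.273 × 0.84 × 3.75 = 0.8600 m³/s
Stations 1, 7 contribute zero (depth or velocity is 0).
Q = Σ qᵢ = 3.612 m³/s

3.61 m³/s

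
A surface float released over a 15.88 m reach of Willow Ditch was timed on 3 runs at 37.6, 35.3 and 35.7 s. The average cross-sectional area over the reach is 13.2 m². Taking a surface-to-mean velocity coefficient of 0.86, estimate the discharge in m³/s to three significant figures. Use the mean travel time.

4.98 m³/s

t̄ = (37.6 + 35.3 + 35.7) / 3 = 36.2 s
v_surface = L / t̄ = 15.88 / 36.2 = 0.4387 m/s
v_mean = 0.86 × 0.4387 = 0.3773 m/s
Q = A × v_mean = 13.2 × 0.3773 = 4.980 m³/s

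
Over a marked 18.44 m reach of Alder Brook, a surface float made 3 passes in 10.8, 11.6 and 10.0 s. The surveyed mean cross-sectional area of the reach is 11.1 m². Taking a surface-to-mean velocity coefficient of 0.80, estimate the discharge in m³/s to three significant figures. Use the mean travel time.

15.2 m³/s

t̄ = (10.8 + 11.6 + 10.0) / 3 = 10.8 s
v_surface = L / t̄ = 18.44 / 10.8 = 1.707 m/s
v_mean = 0.80 × 1.707 = 1.366 m/s
Q = A × v_mean = 11.1 × 1.366 = 15.16 m³/s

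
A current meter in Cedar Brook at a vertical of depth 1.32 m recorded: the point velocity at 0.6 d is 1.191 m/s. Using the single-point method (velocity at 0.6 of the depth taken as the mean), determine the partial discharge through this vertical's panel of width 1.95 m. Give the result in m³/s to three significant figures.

3.07 m³/s

v̄ = v₀.₆ = 1.191 m/s
q = v̄ × d × w = 1.191 × 1.32 × 1.95 = 3.066 m³/s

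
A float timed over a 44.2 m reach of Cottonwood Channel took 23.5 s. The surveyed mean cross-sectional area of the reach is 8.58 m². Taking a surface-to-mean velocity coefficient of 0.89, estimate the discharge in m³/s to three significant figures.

v_surface = L / t̄ = 44.2 / 23.5 = 1.881 m/s
v_mean = 0.89 × 1.881 = 1.674 m/s
Q = A × v_mean = 8.58 × 1.674 = 14.36 m³/s

14.4 m³/s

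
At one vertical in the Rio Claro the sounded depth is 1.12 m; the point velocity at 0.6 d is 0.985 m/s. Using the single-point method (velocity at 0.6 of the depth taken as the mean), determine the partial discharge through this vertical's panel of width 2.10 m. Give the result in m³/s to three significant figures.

2.32 m³/s

v̄ = v₀.₆ = 0.985 m/s
q = v̄ × d × w = 0.9850 × 1.12 × 2.10 = 2.317 m³/s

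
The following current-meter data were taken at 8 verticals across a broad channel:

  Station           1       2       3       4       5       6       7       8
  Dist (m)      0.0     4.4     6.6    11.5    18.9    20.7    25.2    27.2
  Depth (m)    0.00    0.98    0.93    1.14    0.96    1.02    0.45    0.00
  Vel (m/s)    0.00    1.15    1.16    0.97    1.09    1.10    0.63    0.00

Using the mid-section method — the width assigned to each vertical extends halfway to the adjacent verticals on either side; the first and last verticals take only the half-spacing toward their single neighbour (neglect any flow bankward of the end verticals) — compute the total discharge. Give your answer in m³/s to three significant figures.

23.6 m³/s

w_2 = (6.6 − 0.0)/2 = 3.3 m; q_2 = 1.15 × 0.98 × 3.3 = 3.719 m³/s
w_3 = (11.5 − 4.4)/2 = 3.55 m; q_3 = 1.16 × 0.93 × 3.55 = 3.830 m³/s
w_4 = (18.9 − 6.6)/2 = 6.15 m; q_4 = 0.97 × 1.14 × 6.15 = 6.801 m³/s
w_5 = (20.7 − 11.5)/2 = 4.6 m; q_5 = 1.09 × 0.96 × 4.6 = 4.813 m³/s
w_6 = (25.2 − 18.9)/2 = 3.15 m; q_6 = 1.10 × 1.02 × 3.15 = 3.534 m³/s
w_7 = (27.2 − 20.7)/2 = 3.25 m; q_7 = 0.63 × 0.45 × 3.25 = 0.9214 m³/s
Stations 1, 8 contribute zero (depth or velocity is 0).
Q = Σ qᵢ = 23.62 m³/s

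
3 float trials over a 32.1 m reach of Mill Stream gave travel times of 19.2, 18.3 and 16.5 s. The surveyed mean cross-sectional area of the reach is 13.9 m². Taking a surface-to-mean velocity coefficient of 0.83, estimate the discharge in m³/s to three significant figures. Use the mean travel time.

t̄ = (19.2 + 18.3 + 16.5) / 3 = 18 s
v_surface = L / t̄ = 32.1 / 18 = 1.783 m/s
v_mean = 0.83 × 1.783 = 1.480 m/s
Q = A × v_mean = 13.9 × 1.480 = 20.57 m³/s

20.6 m³/s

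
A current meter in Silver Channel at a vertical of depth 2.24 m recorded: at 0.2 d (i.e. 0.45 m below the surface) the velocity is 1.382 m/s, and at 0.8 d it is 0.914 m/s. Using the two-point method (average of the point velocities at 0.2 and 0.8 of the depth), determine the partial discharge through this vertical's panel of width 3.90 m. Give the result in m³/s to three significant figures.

10.0 m³/s

v̄ = (1.382 + 0.914) / 2 = 1.148 m/s
q = v̄ × d × w = 1.148 × 2.24 × 3.90 = 10.03 m³/s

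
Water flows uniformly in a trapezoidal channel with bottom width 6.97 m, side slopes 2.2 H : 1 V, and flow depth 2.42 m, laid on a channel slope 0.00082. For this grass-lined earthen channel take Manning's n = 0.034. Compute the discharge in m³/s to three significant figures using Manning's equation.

34.2 m³/s

A = (b + z·y)·y = (6.97 + 2.2×2.42)×2.42 = 29.75 m²
P = b + 2y√(1+z²) = 6.97 + 2×2.42×√(1+2.2²) = 18.67 m
R = A/P = 29.75/18.67 = 1.594 m
Q = (1/n)·A·R^(2/3)·S^(1/2) = (1/0.034) × 29.75 × 1.594^(2/3) × 0.00082^(1/2) = 34.19 m³/s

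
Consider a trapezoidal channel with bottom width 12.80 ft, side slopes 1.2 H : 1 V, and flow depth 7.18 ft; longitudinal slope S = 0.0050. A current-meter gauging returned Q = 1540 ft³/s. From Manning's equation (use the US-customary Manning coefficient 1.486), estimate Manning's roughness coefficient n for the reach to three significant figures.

A = (b + z·y)·y = (12.80 + 1.2×7.18)×7.18 = 153.8 ft²
P = b + 2y√(1+z²) = 12.80 + 2×7.18×√(1+1.2²) = 35.23 ft
R = A/P = 153.8/35.23 = 4.365 ft
n = (1.486/Q)·A·R^(2/3)·S^(1/2) = (1.486/1540) × 153.8 × 2.671 × 0.07071 = 0.02802

0.0280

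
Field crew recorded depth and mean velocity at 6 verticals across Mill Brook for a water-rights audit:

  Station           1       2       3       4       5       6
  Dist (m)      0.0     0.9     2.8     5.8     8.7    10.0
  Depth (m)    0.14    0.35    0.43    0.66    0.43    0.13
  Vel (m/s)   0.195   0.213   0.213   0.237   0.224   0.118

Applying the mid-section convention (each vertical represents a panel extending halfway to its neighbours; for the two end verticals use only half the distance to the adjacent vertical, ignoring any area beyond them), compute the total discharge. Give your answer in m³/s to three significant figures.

1.01 m³/s

w_1 = (0.9 − 0.0)/2 = 0.45 m; q_1 = 0.195 × 0.14 × 0.45 = 0.01229 m³/s
w_2 = (2.8 − 0.0)/2 = 1.4 m; q_2 = 0.213 × 0.35 × 1.4 = 0.1044 m³/s
w_3 = (5.8 − 0.9)/2 = 2.45 m; q_3 = 0.213 × 0.43 × 2.45 = 0.2244 m³/s
w_4 = (8.7 − 2.8)/2 = 2.95 m; q_4 = 0.237 × 0.66 × 2.95 = 0.4614 m³/s
w_5 = (10.0 − 5.8)/2 = 2.1 m; q_5 = 0.224 × 0.43 × 2.1 = 0.2023 m³/s
w_6 = (10.0 − 8.7)/2 = 0.65 m; q_6 = 0.118 × 0.13 × 0.65 = 0.009971 m³/s
Q = Σ qᵢ = 1.015 m³/s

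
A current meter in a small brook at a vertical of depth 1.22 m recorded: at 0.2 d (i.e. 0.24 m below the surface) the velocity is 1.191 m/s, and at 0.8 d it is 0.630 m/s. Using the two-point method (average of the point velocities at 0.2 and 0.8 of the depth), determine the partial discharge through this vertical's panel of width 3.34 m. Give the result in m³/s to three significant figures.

3.71 m³/s

v̄ = (1.191 + 0.630) / 2 = 0.9105 m/s
q = v̄ × d × w = 0.9105 × 1.22 × 3.34 = 3.710 m³/s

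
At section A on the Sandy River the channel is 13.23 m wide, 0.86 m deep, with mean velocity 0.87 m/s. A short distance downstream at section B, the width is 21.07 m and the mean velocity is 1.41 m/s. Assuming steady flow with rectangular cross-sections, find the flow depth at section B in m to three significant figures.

Q = A₁V₁ = (13.23×0.86) × 0.87 = 9.899 m³/s
d₂ = Q/(b₂ V₂) = 9.899/(21.07×1.41) = 0.3332 m

0.333 m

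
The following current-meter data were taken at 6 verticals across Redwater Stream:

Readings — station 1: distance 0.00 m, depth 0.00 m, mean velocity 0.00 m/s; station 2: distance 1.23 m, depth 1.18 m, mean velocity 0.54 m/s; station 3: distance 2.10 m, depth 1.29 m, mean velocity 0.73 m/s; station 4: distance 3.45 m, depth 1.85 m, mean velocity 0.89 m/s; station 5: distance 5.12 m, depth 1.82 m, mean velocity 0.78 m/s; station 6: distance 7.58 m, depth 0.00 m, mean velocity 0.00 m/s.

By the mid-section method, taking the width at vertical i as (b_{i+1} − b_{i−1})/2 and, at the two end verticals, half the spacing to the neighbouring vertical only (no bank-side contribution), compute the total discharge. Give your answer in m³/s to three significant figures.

7.13 m³/s

w_2 = (2.10 − 0.00)/2 = 1.05 m; q_2 = 0.54 × 1.18 × 1.05 = 0.6691 m³/s
w_3 = (3.45 − 1.23)/2 = 1.11 m; q_3 = 0.73 × 1.29 × 1.11 = 1.045 m³/s
w_4 = (5.12 − 2.10)/2 = 1.51 m; q_4 = 0.89 × 1.85 × 1.51 = 2.486 m³/s
w_5 = (7.58 − 3.45)/2 = 2.065 m; q_5 = 0.78 × 1.82 × 2.065 = 2.931 m³/s
Stations 1, 6 contribute zero (depth or velocity is 0).
Q = Σ qᵢ = 7.132 m³/s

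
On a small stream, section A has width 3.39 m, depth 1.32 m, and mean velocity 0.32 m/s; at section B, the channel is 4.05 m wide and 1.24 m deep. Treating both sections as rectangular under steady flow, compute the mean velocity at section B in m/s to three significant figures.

Q = A₁V₁ = (3.39×1.32) × 0.32 = 1.432 m³/s
A₂ = 4.05 × 1.24 = 5.022 m²
V₂ = Q/A₂ = 1.432/5.022 = 0.2851 m/s

0.285 m/s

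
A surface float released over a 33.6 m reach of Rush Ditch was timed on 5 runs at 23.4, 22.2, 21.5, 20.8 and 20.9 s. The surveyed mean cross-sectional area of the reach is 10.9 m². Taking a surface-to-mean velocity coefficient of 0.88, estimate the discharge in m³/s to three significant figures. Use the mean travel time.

14.8 m³/s

t̄ = (23.4 + 22.2 + 21.5 + 20.8 + 20.9) / 5 = 21.76 s
v_surface = L / t̄ = 33.6 / 21.76 = 1.544 m/s
v_mean = 0.88 × 1.544 = 1.359 m/s
Q = A × v_mean = 10.9 × 1.359 = 14.81 m³/s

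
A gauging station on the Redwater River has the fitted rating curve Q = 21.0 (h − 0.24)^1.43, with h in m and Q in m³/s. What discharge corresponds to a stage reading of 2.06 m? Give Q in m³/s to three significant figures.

49.4 m³/s

Q = 21.0 × (2.06 − 0.24)^1.43 = 21.0 × 1.82^1.43 = 49.44 m³/s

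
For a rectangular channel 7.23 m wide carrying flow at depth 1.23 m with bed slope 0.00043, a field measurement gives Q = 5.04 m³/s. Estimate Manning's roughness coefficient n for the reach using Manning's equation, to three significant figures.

0.0346

A = b·y = 7.23 × 1.23 = 8.893 m²
P = b + 2y = 7.23 + 2×1.23 = 9.690 m
R = A/P = 8.893/9.690 = 0.9177 m
n = (1/Q)·A·R^(2/3)·S^(1/2) = (1/5.04) × 8.893 × 0.9444 × 0.02074 = 0.03455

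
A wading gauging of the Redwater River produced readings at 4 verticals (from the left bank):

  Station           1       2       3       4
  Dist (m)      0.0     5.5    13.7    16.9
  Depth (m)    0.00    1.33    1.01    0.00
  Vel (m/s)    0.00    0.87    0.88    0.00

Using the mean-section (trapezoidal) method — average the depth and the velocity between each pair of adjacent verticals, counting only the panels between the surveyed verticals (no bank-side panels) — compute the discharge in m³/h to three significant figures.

38500 m³/h

Panel 1-2: Δb = 5.5 m, d̄ = (0.00+1.33)/2 = 0.665, v̄ = (0.00+0.87)/2 = 0.435 → q = 5.5×0.665×0.435 = 1.591 m³/s
Panel 2-3: Δb = 8.2 m, d̄ = (1.33+1.01)/2 = 1.17, v̄ = (0.87+0.88)/2 = 0.875 → q = 8.2×1.17×0.875 = 8.395 m³/s
Panel 3-4: Δb = 3.2 m, d̄ = (1.01+0.00)/2 = 0.505, v̄ = (0.88+0.00)/2 = 0.44 → q = 3.2×0.505×0.44 = 0.7110 m³/s
Q = Σ q = 10.70 m³/s
= 10.70 × 3600 = 38510 m³/h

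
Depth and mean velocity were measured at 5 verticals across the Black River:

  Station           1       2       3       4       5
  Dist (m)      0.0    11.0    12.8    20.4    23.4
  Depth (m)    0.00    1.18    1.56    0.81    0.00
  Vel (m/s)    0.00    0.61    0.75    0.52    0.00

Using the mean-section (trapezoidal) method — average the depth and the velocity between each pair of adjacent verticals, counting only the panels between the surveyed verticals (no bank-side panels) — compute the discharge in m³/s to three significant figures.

9.69 m³/s

Panel 1-2: Δb = 11 m, d̄ = (0.00+1.18)/2 = 0.59, v̄ = (0.00+0.61)/2 = 0.305 → q = 11×0.59×0.305 = 1.979 m³/s
Panel 2-3: Δb = 1.8 m, d̄ = (1.18+1.56)/2 = 1.37, v̄ = (0.61+0.75)/2 = 0.68 → q = 1.8×1.37×0.68 = 1.677 m³/s
Panel 3-4: Δb = 7.6 m, d̄ = (1.56+0.81)/2 = 1.185, v̄ = (0.75+0.52)/2 = 0.635 → q = 7.6×1.185×0.635 = 5.719 m³/s
Panel 4-5: Δb = 3 m, d̄ = (0.81+0.00)/2 = 0.405, v̄ = (0.52+0.00)/2 = 0.26 → q = 3×0.405×0.26 = 0.3159 m³/s
Q = Σ q = 9.691 m³/s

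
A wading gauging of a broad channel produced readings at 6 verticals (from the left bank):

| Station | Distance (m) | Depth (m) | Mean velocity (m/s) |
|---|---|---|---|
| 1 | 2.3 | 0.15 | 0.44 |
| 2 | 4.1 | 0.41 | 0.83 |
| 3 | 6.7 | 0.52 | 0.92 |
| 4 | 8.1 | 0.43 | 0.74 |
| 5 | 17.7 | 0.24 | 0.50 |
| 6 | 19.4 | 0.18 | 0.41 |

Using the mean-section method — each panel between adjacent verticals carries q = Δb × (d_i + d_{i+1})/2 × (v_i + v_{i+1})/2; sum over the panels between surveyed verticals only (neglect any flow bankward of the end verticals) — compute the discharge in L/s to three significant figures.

Panel 1-2: Δb = 1.8 m, d̄ = (0.15+0.41)/2 = 0.28, v̄ = (0.44+0.83)/2 = 0.635 → q = 1.8×0.28×0.635 = 0.3200 m³/s
Panel 2-3: Δb = 2.6 m, d̄ = (0.41+0.52)/2 = 0.465, v̄ = (0.83+0.92)/2 = 0.875 → q = 2.6×0.465×0.875 = 1.058 m³/s
Panel 3-4: Δb = 1.4 m, d̄ = (0.52+0.43)/2 = 0.475, v̄ = (0.92+0.74)/2 = 0.83 → q = 1.4×0.475×0.83 = 0.5520 m³/s
Panel 4-5: Δb = 9.6 m, d̄ = (0.43+0.24)/2 = 0.335, v̄ = (0.74+0.50)/2 = 0.62 → q = 9.6×0.335×0.62 = 1.994 m³/s
Panel 5-6: Δb = 1.7 m, d̄ = (0.24+0.18)/2 = 0.21, v̄ = (0.50+0.41)/2 = 0.455 → q = 1.7×0.21×0.455 = 0.1624 m³/s
Q = Σ q = 4.086 m³/s
= 4.086 × 1000 = 4086 L/s

4090 L/s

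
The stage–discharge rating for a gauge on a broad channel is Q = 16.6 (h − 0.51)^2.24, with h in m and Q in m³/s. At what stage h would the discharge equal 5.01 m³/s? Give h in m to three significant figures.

h − h₀ = (Q/C)^(1/b) = (5.01/16.6)^(1/2.24) = 0.5858 m
h = 0.51 + 0.5858 = 1.096 m

1.10 m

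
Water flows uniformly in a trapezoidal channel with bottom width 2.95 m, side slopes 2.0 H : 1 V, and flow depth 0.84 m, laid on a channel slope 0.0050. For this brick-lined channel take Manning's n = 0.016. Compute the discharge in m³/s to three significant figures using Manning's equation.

A = (b + z·y)·y = (2.95 + 2.0×0.84)×0.84 = 3.889 m²
P = b + 2y√(1+z²) = 2.95 + 2×0.84×√(1+2.0²) = 6.707 m
R = A/P = 3.889/6.707 = 0.5799 m
Q = (1/n)·A·R^(2/3)·S^(1/2) = (1/0.016) × 3.889 × 0.5799^(2/3) × 0.0050^(1/2) = 11.95 m³/s

12.0 m³/s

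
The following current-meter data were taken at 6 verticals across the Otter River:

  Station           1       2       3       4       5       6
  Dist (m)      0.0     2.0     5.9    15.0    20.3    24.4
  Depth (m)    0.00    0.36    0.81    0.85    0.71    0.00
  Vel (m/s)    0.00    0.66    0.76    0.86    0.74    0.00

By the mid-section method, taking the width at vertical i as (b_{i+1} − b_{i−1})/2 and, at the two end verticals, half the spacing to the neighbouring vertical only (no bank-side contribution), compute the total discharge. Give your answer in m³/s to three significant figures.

12.4 m³/s

w_2 = (5.9 − 0.0)/2 = 2.95 m; q_2 = 0.66 × 0.36 × 2.95 = 0.7009 m³/s
w_3 = (15.0 − 2.0)/2 = 6.5 m; q_3 = 0.76 × 0.81 × 6.5 = 4.001 m³/s
w_4 = (20.3 − 5.9)/2 = 7.2 m; q_4 = 0.86 × 0.85 × 7.2 = 5.263 m³/s
w_5 = (24.4 − 15.0)/2 = 4.7 m; q_5 = 0.74 × 0.71 × 4.7 = 2.469 m³/s
Stations 1, 6 contribute zero (depth or velocity is 0).
Q = Σ qᵢ = 12.43 m³/s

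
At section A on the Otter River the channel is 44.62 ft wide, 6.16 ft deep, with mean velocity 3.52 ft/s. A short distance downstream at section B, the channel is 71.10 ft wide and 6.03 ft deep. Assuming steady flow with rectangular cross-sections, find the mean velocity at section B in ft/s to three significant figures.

Q = A₁V₁ = (44.62×6.16) × 3.52 = 967.5 ft³/s
A₂ = 71.10 × 6.03 = 428.7 ft²
V₂ = Q/A₂ = 967.5/428.7 = 2.257 ft/s

2.26 ft/s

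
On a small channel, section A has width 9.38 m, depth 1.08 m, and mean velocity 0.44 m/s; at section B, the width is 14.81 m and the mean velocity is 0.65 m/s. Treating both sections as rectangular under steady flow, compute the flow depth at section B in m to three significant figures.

Q = A₁V₁ = (9.38×1.08) × 0.44 = 4.457 m³/s
d₂ = Q/(b₂ V₂) = 4.457/(14.81×0.65) = 0.4630 m

0.463 m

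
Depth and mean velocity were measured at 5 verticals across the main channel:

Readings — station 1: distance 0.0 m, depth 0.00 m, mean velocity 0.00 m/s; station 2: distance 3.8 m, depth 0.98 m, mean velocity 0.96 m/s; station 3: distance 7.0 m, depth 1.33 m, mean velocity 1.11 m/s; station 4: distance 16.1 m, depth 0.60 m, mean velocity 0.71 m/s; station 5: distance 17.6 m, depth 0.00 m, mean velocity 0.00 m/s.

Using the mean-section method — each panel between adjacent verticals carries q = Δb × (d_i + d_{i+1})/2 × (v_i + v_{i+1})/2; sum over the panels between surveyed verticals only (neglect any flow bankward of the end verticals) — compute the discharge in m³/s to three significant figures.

12.9 m³/s

Panel 1-2: Δb = 3.8 m, d̄ = (0.00+0.98)/2 = 0.49, v̄ = (0.00+0.96)/2 = 0.48 → q = 3.8×0.49×0.48 = 0.8938 m³/s
Panel 2-3: Δb = 3.2 m, d̄ = (0.98+1.33)/2 = 1.155, v̄ = (0.96+1.11)/2 = 1.035 → q = 3.2×1.155×1.035 = 3.825 m³/s
Panel 3-4: Δb = 9.1 m, d̄ = (1.33+0.60)/2 = 0.965, v̄ = (1.11+0.71)/2 = 0.91 → q = 9.1×0.965×0.91 = 7.991 m³/s
Panel 4-5: Δb = 1.5 m, d̄ = (0.60+0.00)/2 = 0.3, v̄ = (0.71+0.00)/2 = 0.355 → q = 1.5×0.3×0.355 = 0.1598 m³/s
Q = Σ q = 12.87 m³/s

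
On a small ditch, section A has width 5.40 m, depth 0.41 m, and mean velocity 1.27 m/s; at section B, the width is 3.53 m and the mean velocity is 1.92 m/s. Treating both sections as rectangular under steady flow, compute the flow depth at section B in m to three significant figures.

0.415 m

Q = A₁V₁ = (5.40×0.41) × 1.27 = 2.812 m³/s
d₂ = Q/(b₂ V₂) = 2.812/(3.53×1.92) = 0.4149 m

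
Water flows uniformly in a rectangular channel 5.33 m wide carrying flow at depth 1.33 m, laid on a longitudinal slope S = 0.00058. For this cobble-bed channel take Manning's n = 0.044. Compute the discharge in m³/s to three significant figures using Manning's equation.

3.58 m³/s

A = b·y = 5.33 × 1.33 = 7.089 m²
P = b + 2y = 5.33 + 2×1.33 = 7.990 m
R = A/P = 7.089/7.990 = 0.8872 m
Q = (1/n)·A·R^(2/3)·S^(1/2) = (1/0.044) × 7.089 × 0.8872^(2/3) × 0.00058^(1/2) = 3.583 m³/s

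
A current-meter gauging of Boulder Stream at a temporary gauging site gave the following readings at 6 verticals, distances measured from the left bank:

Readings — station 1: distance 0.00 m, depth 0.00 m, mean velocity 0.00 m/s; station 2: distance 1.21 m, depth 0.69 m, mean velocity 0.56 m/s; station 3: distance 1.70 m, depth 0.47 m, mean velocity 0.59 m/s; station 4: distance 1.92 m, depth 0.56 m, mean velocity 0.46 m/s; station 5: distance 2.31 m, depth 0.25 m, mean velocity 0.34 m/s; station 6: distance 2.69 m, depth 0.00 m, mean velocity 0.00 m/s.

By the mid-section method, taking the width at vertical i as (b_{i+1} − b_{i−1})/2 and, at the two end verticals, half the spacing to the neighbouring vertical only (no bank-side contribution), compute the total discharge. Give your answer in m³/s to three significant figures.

w_2 = (1.70 − 0.00)/2 = 0.85 m; q_2 = 0.56 × 0.69 × 0.85 = 0.3284 m³/s
w_3 = (1.92 − 1.21)/2 = 0.355 m; q_3 = 0.59 × 0.47 × 0.355 = 0.09844 m³/s
w_4 = (2.31 − 1.70)/2 = 0.305 m; q_4 = 0.46 × 0.56 × 0.305 = 0.07857 m³/s
w_5 = (2.69 − 1.92)/2 = 0.385 m; q_5 = 0.34 × 0.25 × 0.385 = 0.03273 m³/s
Stations 1, 6 contribute zero (depth or velocity is 0).
Q = Σ qᵢ = 0.5382 m³/s

0.538 m³/s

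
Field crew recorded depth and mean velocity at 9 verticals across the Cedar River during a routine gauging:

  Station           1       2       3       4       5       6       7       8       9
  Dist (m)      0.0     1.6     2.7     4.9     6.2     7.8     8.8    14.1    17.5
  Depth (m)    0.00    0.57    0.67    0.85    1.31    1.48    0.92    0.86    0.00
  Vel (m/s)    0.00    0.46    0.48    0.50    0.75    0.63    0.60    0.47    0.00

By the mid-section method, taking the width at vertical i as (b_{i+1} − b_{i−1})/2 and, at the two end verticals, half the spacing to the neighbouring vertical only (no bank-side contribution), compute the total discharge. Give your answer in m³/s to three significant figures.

7.76 m³/s

w_2 = (2.7 − 0.0)/2 = 1.35 m; q_2 = 0.46 × 0.57 × 1.35 = 0.3540 m³/s
w_3 = (4.9 − 1.6)/2 = 1.65 m; q_3 = 0.48 × 0.67 × 1.65 = 0.5306 m³/s
w_4 = (6.2 − 2.7)/2 = 1.75 m; q_4 = 0.50 × 0.85 × 1.75 = 0.7438 m³/s
w_5 = (7.8 − 4.9)/2 = 1.45 m; q_5 = 0.75 × 1.31 × 1.45 = 1.425 m³/s
w_6 = (8.8 − 6.2)/2 = 1.3 m; q_6 = 0.63 × 1.48 × 1.3 = 1.212 m³/s
w_7 = (14.1 − 7.8)/2 = 3.15 m; q_7 = 0.60 × 0.92 × 3.15 = 1.739 m³/s
w_8 = (17.5 − 8.8)/2 = 4.35 m; q_8 = 0.47 × 0.86 × 4.35 = 1.758 m³/s
Stations 1, 9 contribute zero (depth or velocity is 0).
Q = Σ qᵢ = 7.762 m³/s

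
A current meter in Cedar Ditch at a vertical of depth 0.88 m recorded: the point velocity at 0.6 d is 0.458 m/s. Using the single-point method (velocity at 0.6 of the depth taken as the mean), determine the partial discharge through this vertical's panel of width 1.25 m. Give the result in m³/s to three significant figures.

v̄ = v₀.₆ = 0.458 m/s
q = v̄ × d × w = 0.4580 × 0.88 × 1.25 = 0.5038 m³/s

0.504 m³/s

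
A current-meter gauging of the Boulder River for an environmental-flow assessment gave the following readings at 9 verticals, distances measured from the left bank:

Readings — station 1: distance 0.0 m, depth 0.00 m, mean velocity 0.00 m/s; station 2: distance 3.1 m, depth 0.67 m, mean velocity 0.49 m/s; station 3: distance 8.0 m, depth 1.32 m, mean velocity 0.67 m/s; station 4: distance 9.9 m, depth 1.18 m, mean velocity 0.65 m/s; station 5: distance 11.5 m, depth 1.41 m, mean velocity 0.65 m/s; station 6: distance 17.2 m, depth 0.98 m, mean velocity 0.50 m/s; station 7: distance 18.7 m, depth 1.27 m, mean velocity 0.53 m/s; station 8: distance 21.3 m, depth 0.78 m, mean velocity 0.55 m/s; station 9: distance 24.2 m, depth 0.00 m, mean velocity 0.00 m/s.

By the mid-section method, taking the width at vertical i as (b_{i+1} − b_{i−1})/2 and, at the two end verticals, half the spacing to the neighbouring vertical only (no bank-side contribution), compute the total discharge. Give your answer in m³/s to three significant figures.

w_2 = (8.0 − 0.0)/2 = 4 m; q_2 = 0.49 × 0.67 × 4 = 1.313 m³/s
w_3 = (9.9 − 3.1)/2 = 3.4 m; q_3 = 0.67 × 1.32 × 3.4 = 3.007 m³/s
w_4 = (11.5 − 8.0)/2 = 1.75 m; q_4 = 0.65 × 1.18 × 1.75 = 1.342 m³/s
w_5 = (17.2 − 9.9)/2 = 3.65 m; q_5 = 0.65 × 1.41 × 3.65 = 3.345 m³/s
w_6 = (18.7 − 11.5)/2 = 3.6 m; q_6 = 0.50 × 0.98 × 3.6 = 1.764 m³/s
w_7 = (21.3 − 17.2)/2 = 2.05 m; q_7 = 0.53 × 1.27 × 2.05 = 1.380 m³/s
w_8 = (24.2 − 18.7)/2 = 2.75 m; q_8 = 0.55 × 0.78 × 2.75 = 1.180 m³/s
Stations 1, 9 contribute zero (depth or velocity is 0).
Q = Σ qᵢ = 13.33 m³/s

13.3 m³/s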